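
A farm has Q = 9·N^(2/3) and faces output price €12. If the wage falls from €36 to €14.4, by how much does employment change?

ΔN = 117

From P·MP_N = w with MP_N = 6·N^(-1/3), the labor demand is N(w) = (72/w)^(3).
At w = 36: N = 8. At w = 14.4: N = 125.
ΔN = 125 − 8 = 117.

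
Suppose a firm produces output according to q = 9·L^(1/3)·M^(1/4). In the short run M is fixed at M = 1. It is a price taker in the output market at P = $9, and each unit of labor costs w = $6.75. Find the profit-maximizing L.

L* = 8

With M = 1, MP_L = (1/3)·9·L^(-2/3)·1^(1/4) = 3·L^(-2/3).
Profit maximization for a price taker requires P·MP_L = w: 9·3·L^(-2/3) = 6.75.
So L^(-2/3) = 0.25, which gives L = 8.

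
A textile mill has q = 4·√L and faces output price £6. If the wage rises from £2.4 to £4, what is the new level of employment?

From P·MP_L = w with MP_L = 2·L^(-1/2), the labor demand is L(w) = (12/w)^(2).
At w = 2.4: L = 25. At w = 4: L = 9.

L* = 9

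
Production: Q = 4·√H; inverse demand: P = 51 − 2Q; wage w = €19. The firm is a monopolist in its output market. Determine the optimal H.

H* = 4

Marginal revenue from the inverse demand is MR = 51 − 4Q.
The marginal product is MP_H = 2·H^(-1/2).
A monopolist hires until marginal revenue product equals the wage: MR·MP_H = w.
At H, Q = 4·√H. Substituting and solving: (51 − 16·√H)·2·H^(-1/2) = 19 gives H = 4.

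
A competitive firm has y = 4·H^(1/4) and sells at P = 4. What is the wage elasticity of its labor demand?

MP_H = (1/4)·4·H^(-3/4), so P·MP_H = w gives 4·H^(-3/4) = w.
Solving, H(w) = (4/w)^(4/3). This is a constant-elasticity form: H ∝ w^(−4/3), so ε = −4/3.

ε = -4/3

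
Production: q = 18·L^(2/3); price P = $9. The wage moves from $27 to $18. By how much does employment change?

ΔL = 152

From P·MP_L = w with MP_L = 12·L^(-1/3), the labor demand is L(w) = (108/w)^(3).
At w = 27: L = 64. At w = 18: L = 216.
ΔL = 216 − 64 = 152.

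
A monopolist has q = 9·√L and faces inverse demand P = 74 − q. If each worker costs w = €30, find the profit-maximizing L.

Marginal revenue from the inverse demand is MR = 74 − 2q.
The marginal product is MP_L = 4.5·L^(-1/2).
A monopolist hires until marginal revenue product equals the wage: MR·MP_L = w.
At L, q = 9·√L. Substituting and solving: (74 − 18·√L)·4.5·L^(-1/2) = 30 gives L = 9.

L* = 9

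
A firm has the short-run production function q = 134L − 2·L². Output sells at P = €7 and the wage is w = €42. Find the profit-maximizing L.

The marginal product of L is MP_L = 134 − 4L.
A price-taking firm hires until the value of the marginal product equals the wage: P·MP_L = w, so 7·(134 − 4L) = 42.
Then 134 − 4L = 6, giving L = 32.

L* = 32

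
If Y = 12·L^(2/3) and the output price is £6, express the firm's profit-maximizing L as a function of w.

L(w) = 110592/w³

MP_L = (2/3)·12·L^(-1/3) = 8·L^(-1/3).
Setting P·MP_L = w: 48·L^(-1/3) = w.
Solving for L: L^(-1/3) = w/48, so L = (48/w)^(3).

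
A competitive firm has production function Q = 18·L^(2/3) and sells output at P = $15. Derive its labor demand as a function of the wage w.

MP_L = (2/3)·18·L^(-1/3) = 12·L^(-1/3).
Setting P·MP_L = w: 180·L^(-1/3) = w.
Solving for L: L^(-1/3) = w/180, so L = (180/w)^(3).

L(w) = 5832000/w³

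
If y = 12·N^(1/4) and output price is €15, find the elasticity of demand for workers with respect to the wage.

ε = -4/3

MP_N = (1/4)·12·N^(-3/4), so P·MP_N = w gives 45·N^(-3/4) = w.
Solving, N(w) = (45/w)^(4/3). This is a constant-elasticity form: N ∝ w^(−4/3), so ε = −4/3.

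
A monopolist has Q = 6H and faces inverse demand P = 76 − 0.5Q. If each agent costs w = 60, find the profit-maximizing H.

H* = 11

Marginal revenue from the inverse demand is MR = 76 − Q.
The marginal product is MP_H = 6.
A monopolist hires until marginal revenue product equals the wage: MR·MP_H = w.
(76 − 6H)·6 = 60, so H = 11.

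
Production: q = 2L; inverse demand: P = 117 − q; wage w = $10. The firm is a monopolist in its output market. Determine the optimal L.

Marginal revenue from the inverse demand is MR = 117 − 2q.
The marginal product is MP_L = 2.
A monopolist hires until marginal revenue product equals the wage: MR·MP_L = w.
(117 − 4L)·2 = 10, so L = 28.

L* = 28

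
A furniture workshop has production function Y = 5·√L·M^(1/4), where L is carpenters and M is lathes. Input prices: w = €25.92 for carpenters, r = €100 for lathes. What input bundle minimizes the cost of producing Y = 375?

Cost minimization requires the marginal rate of technical substitution to equal the input-price ratio: MP_L/MP_M = w/r.
Here MP_L/MP_M = (1/2)·(M/L)/(1/4) = 2·(M/L). Setting this equal to 25.92/100 = 0.2592 gives M = 0.1296L.
Substituting into Y = 375: 5·L^(1/2)·(0.1296L)^(1/4) = 375.
Solving, L = 625 and M = 81.

L* = 625, M* = 81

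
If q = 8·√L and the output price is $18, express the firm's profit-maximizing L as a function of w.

MP_L = (1/2)·8·L^(-1/2) = 4·L^(-1/2).
Setting P·MP_L = w: 72·L^(-1/2) = w.
Solving for L: L^(-1/2) = w/72, so L = (72/w)^(2).

L(w) = 5184/w²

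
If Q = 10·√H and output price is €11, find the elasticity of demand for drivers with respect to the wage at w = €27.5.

ε = -2

MP_H = (1/2)·10·H^(-1/2), so P·MP_H = w gives 55·H^(-1/2) = w.
Solving, H(w) = (55/w)^(2). This is a constant-elasticity form: H ∝ w^(−2), so ε = −2.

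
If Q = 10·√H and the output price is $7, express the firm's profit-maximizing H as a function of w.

H(w) = 1225/w²

MP_H = (1/2)·10·H^(-1/2) = 5·H^(-1/2).
Setting P·MP_H = w: 35·H^(-1/2) = w.
Solving for H: H^(-1/2) = w/35, so H = (35/w)^(2).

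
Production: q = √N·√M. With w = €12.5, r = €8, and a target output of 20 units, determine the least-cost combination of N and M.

Cost minimization requires the marginal rate of technical substitution to equal the input-price ratio: MP_N/MP_M = w/r.
Here MP_N/MP_M = (1/2)·(M/N)/(1/2) = (M/N). Setting this equal to 12.5/8 = 1.5625 gives M = 1.5625N.
Substituting into q = 20: N^(1/2)·(1.5625N)^(1/2) = 20.
Solving, N = 16 and M = 25.

N* = 16, M* = 25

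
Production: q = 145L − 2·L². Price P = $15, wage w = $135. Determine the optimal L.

The marginal product of L is MP_L = 145 − 4L.
A price-taking firm hires until the value of the marginal product equals the wage: P·MP_L = w, so 15·(145 − 4L) = 135.
Then 145 − 4L = 9, giving L = 34.

L* = 34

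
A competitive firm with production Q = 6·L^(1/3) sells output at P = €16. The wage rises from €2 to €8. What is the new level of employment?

L* = 8

From P·MP_L = w with MP_L = 2·L^(-2/3), the labor demand is L(w) = (32/w)^(3/2).
At w = 2: L = 64. At w = 8: L = 8.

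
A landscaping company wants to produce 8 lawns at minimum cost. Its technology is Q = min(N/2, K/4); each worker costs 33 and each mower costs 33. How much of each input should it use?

With a fixed-proportions technology, the cost-minimizing bundle uses no slack in either input: N/2 = K/4 = Q.
So N = 2·8 = 16 and K = 4·8 = 32.

N* = 16, K* = 32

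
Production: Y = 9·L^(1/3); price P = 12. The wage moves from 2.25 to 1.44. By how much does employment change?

ΔL = 61

From P·MP_L = w with MP_L = 3·L^(-2/3), the labor demand is L(w) = (36/w)^(3/2).
At w = 2.25: L = 64. At w = 1.44: L = 125.
ΔL = 125 − 64 = 61.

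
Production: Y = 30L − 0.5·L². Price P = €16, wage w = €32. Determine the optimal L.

L* = 28

The marginal product of L is MP_L = 30 − L.
A price-taking firm hires until the value of the marginal product equals the wage: P·MP_L = w, so 16·(30 − L) = 32.
Then 30 − L = 2, giving L = 28.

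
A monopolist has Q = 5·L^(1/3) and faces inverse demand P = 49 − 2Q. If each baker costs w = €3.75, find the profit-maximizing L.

Marginal revenue from the inverse demand is MR = 49 − 4Q.
The marginal product is MP_L = (5/3)·L^(-2/3).
A monopolist hires until marginal revenue product equals the wage: MR·MP_L = w.
At L, Q = 5·L^(1/3). Substituting and solving: (49 − 20·L^(1/3))·(5/3)·L^(-2/3) = 3.75 gives L = 8.

L* = 8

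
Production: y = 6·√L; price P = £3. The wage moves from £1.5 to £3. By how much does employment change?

From P·MP_L = w with MP_L = 3·L^(-1/2), the labor demand is L(w) = (9/w)^(2).
At w = 1.5: L = 36. At w = 3: L = 9.
ΔL = 9 − 36 = -27.

ΔL = -27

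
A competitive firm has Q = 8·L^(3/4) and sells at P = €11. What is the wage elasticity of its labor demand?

MP_L = (3/4)·8·L^(-1/4), so P·MP_L = w gives 66·L^(-1/4) = w.
Solving, L(w) = (66/w)^(4). This is a constant-elasticity form: L ∝ w^(−4), so ε = −4.

ε = -4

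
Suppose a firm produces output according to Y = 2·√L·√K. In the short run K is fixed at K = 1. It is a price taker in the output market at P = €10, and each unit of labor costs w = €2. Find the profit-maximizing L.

With K = 1, MP_L = (1/2)·2·L^(-1/2)·1^(1/2) = L^(-1/2).
Profit maximization for a price taker requires P·MP_L = w: 10·L^(-1/2) = 2.
So L^(-1/2) = 0.2, which gives L = 25.

L* = 25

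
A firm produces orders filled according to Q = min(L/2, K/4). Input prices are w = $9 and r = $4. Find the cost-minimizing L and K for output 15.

With a fixed-proportions technology, the cost-minimizing bundle uses no slack in either input: L/2 = K/4 = Q.
So L = 2·15 = 30 and K = 4·15 = 60.

L* = 30, K* = 60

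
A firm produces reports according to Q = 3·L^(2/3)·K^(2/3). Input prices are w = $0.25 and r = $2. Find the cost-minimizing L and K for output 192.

L* = 64, K* = 8

Cost minimization requires the marginal rate of technical substitution to equal the input-price ratio: MP_L/MP_K = w/r.
Here MP_L/MP_K = (2/3)·(K/L)/(2/3) = (K/L). Setting this equal to 0.25/2 = 0.125 gives K = 0.125L.
Substituting into Q = 192: 3·L^(2/3)·(0.125L)^(2/3) = 192.
Solving, L = 64 and K = 8.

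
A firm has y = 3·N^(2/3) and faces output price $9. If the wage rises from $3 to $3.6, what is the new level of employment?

From P·MP_N = w with MP_N = 2·N^(-1/3), the labor demand is N(w) = (18/w)^(3).
At w = 3: N = 216. At w = 3.6: N = 125.

N* = 125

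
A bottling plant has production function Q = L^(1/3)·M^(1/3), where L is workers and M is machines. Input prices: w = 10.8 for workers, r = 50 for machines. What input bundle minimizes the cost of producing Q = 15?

Cost minimization requires the marginal rate of technical substitution to equal the input-price ratio: MP_L/MP_M = w/r.
Here MP_L/MP_M = (1/3)·(M/L)/(1/3) = (M/L). Setting this equal to 10.8/50 = 0.216 gives M = 0.216L.
Substituting into Q = 15: L^(1/3)·(0.216L)^(1/3) = 15.
Solving, L = 125 and M = 27.

L* = 125, M* = 27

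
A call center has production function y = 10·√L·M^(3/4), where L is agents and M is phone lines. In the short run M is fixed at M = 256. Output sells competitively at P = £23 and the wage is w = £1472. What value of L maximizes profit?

With M = 256, MP_L = (1/2)·10·L^(-1/2)·256^(3/4) = 320·L^(-1/2).
Profit maximization for a price taker requires P·MP_L = w: 23·320·L^(-1/2) = 1472.
So L^(-1/2) = 0.2, which gives L = 25.

L* = 25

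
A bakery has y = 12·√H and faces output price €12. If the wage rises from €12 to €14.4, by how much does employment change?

From P·MP_H = w with MP_H = 6·H^(-1/2), the labor demand is H(w) = (72/w)^(2).
At w = 12: H = 36. At w = 14.4: H = 25.
ΔH = 25 − 36 = -11.

ΔH = -11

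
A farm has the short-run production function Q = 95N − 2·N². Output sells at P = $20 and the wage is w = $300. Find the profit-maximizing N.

The marginal product of N is MP_N = 95 − 4N.
A price-taking firm hires until the value of the marginal product equals the wage: P·MP_N = w, so 20·(95 − 4N) = 300.
Then 95 − 4N = 15, giving N = 20.

N* = 20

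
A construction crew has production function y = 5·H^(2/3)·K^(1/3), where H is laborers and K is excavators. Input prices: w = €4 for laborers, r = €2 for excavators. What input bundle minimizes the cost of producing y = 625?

Cost minimization requires the marginal rate of technical substitution to equal the input-price ratio: MP_H/MP_K = w/r.
Here MP_H/MP_K = (2/3)·(K/H)/(1/3) = 2·(K/H). Setting this equal to 4/2 = 2 gives K = H.
Substituting into y = 625: 5·H^(2/3)·(H)^(1/3) = 625.
Solving, H = 125 and K = 125.

H* = 125, K* = 125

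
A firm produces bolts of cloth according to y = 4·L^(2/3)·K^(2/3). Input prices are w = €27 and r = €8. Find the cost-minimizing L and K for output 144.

L* = 8, K* = 27

Cost minimization requires the marginal rate of technical substitution to equal the input-price ratio: MP_L/MP_K = w/r.
Here MP_L/MP_K = (2/3)·(K/L)/(2/3) = (K/L). Setting this equal to 27/8 = 3.375 gives K = 3.375L.
Substituting into y = 144: 4·L^(2/3)·(3.375L)^(2/3) = 144.
Solving, L = 8 and K = 27.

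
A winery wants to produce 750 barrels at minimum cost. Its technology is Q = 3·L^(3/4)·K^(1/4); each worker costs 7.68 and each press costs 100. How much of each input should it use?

L* = 625, K* = 16

Cost minimization requires the marginal rate of technical substitution to equal the input-price ratio: MP_L/MP_K = w/r.
Here MP_L/MP_K = (3/4)·(K/L)/(1/4) = 3·(K/L). Setting this equal to 7.68/100 = 0.0768 gives K = 0.0256L.
Substituting into Q = 750: 3·L^(3/4)·(0.0256L)^(1/4) = 750.
Solving, L = 625 and K = 16.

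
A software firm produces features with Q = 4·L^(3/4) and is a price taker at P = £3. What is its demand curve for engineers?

L(w) = 6561/w^(4)

MP_L = (3/4)·4·L^(-1/4) = 3·L^(-1/4).
Setting P·MP_L = w: 9·L^(-1/4) = w.
Solving for L: L^(-1/4) = w/9, so L = (9/w)^(4).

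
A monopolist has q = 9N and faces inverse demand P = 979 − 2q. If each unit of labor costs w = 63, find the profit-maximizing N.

N* = 27

Marginal revenue from the inverse demand is MR = 979 − 4q.
The marginal product is MP_N = 9.
A monopolist hires until marginal revenue product equals the wage: MR·MP_N = w.
(979 − 36N)·9 = 63, so N = 27.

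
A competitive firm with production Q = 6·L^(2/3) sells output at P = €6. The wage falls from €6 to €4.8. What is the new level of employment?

From P·MP_L = w with MP_L = 4·L^(-1/3), the labor demand is L(w) = (24/w)^(3).
At w = 6: L = 64. At w = 4.8: L = 125.

L* = 125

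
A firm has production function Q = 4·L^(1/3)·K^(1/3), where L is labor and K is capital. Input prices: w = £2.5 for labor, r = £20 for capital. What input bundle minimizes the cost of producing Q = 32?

L* = 64, K* = 8

Cost minimization requires the marginal rate of technical substitution to equal the input-price ratio: MP_L/MP_K = w/r.
Here MP_L/MP_K = (1/3)·(K/L)/(1/3) = (K/L). Setting this equal to 2.5/20 = 0.125 gives K = 0.125L.
Substituting into Q = 32: 4·L^(1/3)·(0.125L)^(1/3) = 32.
Solving, L = 64 and K = 8.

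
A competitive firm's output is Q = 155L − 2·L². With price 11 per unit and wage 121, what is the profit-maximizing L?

The marginal product of L is MP_L = 155 − 4L.
A price-taking firm hires until the value of the marginal product equals the wage: P·MP_L = w, so 11·(155 − 4L) = 121.
Then 155 − 4L = 11, giving L = 36.

L* = 36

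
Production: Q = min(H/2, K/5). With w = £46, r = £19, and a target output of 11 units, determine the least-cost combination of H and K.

H* = 22, K* = 55

With a fixed-proportions technology, the cost-minimizing bundle uses no slack in either input: H/2 = K/5 = Q.
So H = 2·11 = 22 and K = 5·11 = 55.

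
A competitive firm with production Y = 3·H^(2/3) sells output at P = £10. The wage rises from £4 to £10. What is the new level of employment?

H* = 8

From P·MP_H = w with MP_H = 2·H^(-1/3), the labor demand is H(w) = (20/w)^(3).
At w = 4: H = 125. At w = 10: H = 8.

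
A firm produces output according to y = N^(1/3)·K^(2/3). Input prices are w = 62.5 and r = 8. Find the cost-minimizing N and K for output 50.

Cost minimization requires the marginal rate of technical substitution to equal the input-price ratio: MP_N/MP_K = w/r.
Here MP_N/MP_K = (1/3)·(K/N)/(2/3) = 0.5·(K/N). Setting this equal to 62.5/8 = 7.8125 gives K = 15.625N.
Substituting into y = 50: N^(1/3)·(15.625N)^(2/3) = 50.
Solving, N = 8 and K = 125.

N* = 8, K* = 125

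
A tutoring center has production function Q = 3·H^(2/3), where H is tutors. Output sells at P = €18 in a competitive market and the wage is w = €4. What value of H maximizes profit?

H* = 729

MP_H = (2/3)·3·H^(-1/3) = 2·H^(-1/3).
Profit maximization for a price taker requires P·MP_H = w: 18·2·H^(-1/3) = 4.
So H^(-1/3) = 1/9, which gives H = 729.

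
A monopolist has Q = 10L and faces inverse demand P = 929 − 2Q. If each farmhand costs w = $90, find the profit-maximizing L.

L* = 23

Marginal revenue from the inverse demand is MR = 929 − 4Q.
The marginal product is MP_L = 10.
A monopolist hires until marginal revenue product equals the wage: MR·MP_L = w.
(929 − 40L)·10 = 90, so L = 23.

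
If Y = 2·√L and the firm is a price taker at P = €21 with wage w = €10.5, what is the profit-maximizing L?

MP_L = (1/2)·2·L^(-1/2) = L^(-1/2).
Profit maximization for a price taker requires P·MP_L = w: 21·L^(-1/2) = 10.5.
So L^(-1/2) = 0.5, which gives L = 4.

L* = 4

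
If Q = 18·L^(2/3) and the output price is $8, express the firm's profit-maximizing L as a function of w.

MP_L = (2/3)·18·L^(-1/3) = 12·L^(-1/3).
Setting P·MP_L = w: 96·L^(-1/3) = w.
Solving for L: L^(-1/3) = w/96, so L = (96/w)^(3).

L(w) = 884736/w³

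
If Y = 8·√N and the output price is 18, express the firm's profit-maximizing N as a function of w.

MP_N = (1/2)·8·N^(-1/2) = 4·N^(-1/2).
Setting P·MP_N = w: 72·N^(-1/2) = w.
Solving for N: N^(-1/2) = w/72, so N = (72/w)^(2).

N(w) = 5184/w²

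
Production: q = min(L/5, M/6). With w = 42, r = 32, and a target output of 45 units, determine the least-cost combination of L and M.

L* = 225, M* = 270

With a fixed-proportions technology, the cost-minimizing bundle uses no slack in either input: L/5 = M/6 = q.
So L = 5·45 = 225 and M = 6·45 = 270.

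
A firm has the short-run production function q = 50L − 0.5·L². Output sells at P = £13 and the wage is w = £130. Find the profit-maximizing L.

The marginal product of L is MP_L = 50 − L.
A price-taking firm hires until the value of the marginal product equals the wage: P·MP_L = w, so 13·(50 − L) = 130.
Then 50 − L = 10, giving L = 40.

L* = 40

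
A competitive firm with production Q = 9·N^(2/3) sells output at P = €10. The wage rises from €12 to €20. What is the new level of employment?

N* = 27

From P·MP_N = w with MP_N = 6·N^(-1/3), the labor demand is N(w) = (60/w)^(3).
At w = 12: N = 125. At w = 20: N = 27.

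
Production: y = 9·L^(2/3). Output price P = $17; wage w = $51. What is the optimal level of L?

L* = 8

MP_L = (2/3)·9·L^(-1/3) = 6·L^(-1/3).
Profit maximization for a price taker requires P·MP_L = w: 17·6·L^(-1/3) = 51.
So L^(-1/3) = 0.5, which gives L = 8.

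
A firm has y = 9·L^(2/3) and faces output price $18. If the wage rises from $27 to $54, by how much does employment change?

ΔL = -56

From P·MP_L = w with MP_L = 6·L^(-1/3), the labor demand is L(w) = (108/w)^(3).
At w = 27: L = 64. At w = 54: L = 8.
ΔL = 8 − 64 = -56.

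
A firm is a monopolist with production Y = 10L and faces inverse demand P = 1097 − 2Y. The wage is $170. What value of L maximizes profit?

L* = 27

Marginal revenue from the inverse demand is MR = 1097 − 4Y.
The marginal product is MP_L = 10.
A monopolist hires until marginal revenue product equals the wage: MR·MP_L = w.
(1097 − 40L)·10 = 170, so L = 27.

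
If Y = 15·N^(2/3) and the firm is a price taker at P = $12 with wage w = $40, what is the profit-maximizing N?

MP_N = (2/3)·15·N^(-1/3) = 10·N^(-1/3).
Profit maximization for a price taker requires P·MP_N = w: 12·10·N^(-1/3) = 40.
So N^(-1/3) = 1/3, which gives N = 27.

N* = 27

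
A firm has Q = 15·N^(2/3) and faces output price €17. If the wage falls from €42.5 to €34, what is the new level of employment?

From P·MP_N = w with MP_N = 10·N^(-1/3), the labor demand is N(w) = (170/w)^(3).
At w = 42.5: N = 64. At w = 34: N = 125.

N* = 125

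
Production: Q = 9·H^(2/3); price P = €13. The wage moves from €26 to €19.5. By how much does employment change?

From P·MP_H = w with MP_H = 6·H^(-1/3), the labor demand is H(w) = (78/w)^(3).
At w = 26: H = 27. At w = 19.5: H = 64.
ΔH = 64 − 27 = 37.

ΔH = 37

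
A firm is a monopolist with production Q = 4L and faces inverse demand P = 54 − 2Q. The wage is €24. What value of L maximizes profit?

Marginal revenue from the inverse demand is MR = 54 − 4Q.
The marginal product is MP_L = 4.
A monopolist hires until marginal revenue product equals the wage: MR·MP_L = w.
(54 − 16L)·4 = 24, so L = 3.

L* = 3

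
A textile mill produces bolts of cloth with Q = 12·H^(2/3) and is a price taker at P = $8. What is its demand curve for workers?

MP_H = (2/3)·12·H^(-1/3) = 8·H^(-1/3).
Setting P·MP_H = w: 64·H^(-1/3) = w.
Solving for H: H^(-1/3) = w/64, so H = (64/w)^(3).

H(w) = 262144/w³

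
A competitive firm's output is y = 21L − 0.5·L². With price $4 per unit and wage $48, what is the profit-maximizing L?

L* = 9

The marginal product of L is MP_L = 21 − L.
A price-taking firm hires until the value of the marginal product equals the wage: P·MP_L = w, so 4·(21 − L) = 48.
Then 21 − L = 12, giving L = 9.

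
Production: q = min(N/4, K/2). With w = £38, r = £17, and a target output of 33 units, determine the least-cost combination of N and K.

With a fixed-proportions technology, the cost-minimizing bundle uses no slack in either input: N/4 = K/2 = q.
So N = 4·33 = 132 and K = 2·33 = 66.

N* = 132, K* = 66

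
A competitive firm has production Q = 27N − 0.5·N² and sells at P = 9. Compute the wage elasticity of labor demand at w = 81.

From P·MP_N = w with MP_N = 27 − N, labor demand is N(w) = 27 − w/9.
dN/dw = −1/(9) = -1/9.
At w = 81, N = 18, so ε = (dN/dw)·(w/N) = (-1/9)·(81/18) = -0.5.

ε = -0.5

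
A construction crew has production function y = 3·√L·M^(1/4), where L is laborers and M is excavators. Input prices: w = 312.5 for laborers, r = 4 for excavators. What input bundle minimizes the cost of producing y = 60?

L* = 16, M* = 625

Cost minimization requires the marginal rate of technical substitution to equal the input-price ratio: MP_L/MP_M = w/r.
Here MP_L/MP_M = (1/2)·(M/L)/(1/4) = 2·(M/L). Setting this equal to 312.5/4 = 78.125 gives M = 39.0625L.
Substituting into y = 60: 3·L^(1/2)·(39.0625L)^(1/4) = 60.
Solving, L = 16 and M = 625.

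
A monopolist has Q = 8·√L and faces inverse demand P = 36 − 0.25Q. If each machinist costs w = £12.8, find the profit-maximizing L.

L* = 25

Marginal revenue from the inverse demand is MR = 36 − 0.5Q.
The marginal product is MP_L = 4·L^(-1/2).
A monopolist hires until marginal revenue product equals the wage: MR·MP_L = w.
At L, Q = 8·√L. Substituting and solving: (36 − 4·√L)·4·L^(-1/2) = 12.8 gives L = 25.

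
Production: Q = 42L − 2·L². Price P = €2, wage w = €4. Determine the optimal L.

The marginal product of L is MP_L = 42 − 4L.
A price-taking firm hires until the value of the marginal product equals the wage: P·MP_L = w, so 2·(42 − 4L) = 4.
Then 42 − 4L = 2, giving L = 10.

L* = 10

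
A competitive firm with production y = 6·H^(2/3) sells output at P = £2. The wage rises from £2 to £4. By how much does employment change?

From P·MP_H = w with MP_H = 4·H^(-1/3), the labor demand is H(w) = (8/w)^(3).
At w = 2: H = 64. At w = 4: H = 8.
ΔH = 8 − 64 = -56.

ΔH = -56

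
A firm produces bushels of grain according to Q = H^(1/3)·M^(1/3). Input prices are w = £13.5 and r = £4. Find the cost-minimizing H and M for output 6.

H* = 8, M* = 27

Cost minimization requires the marginal rate of technical substitution to equal the input-price ratio: MP_H/MP_M = w/r.
Here MP_H/MP_M = (1/3)·(M/H)/(1/3) = (M/H). Setting this equal to 13.5/4 = 3.375 gives M = 3.375H.
Substituting into Q = 6: H^(1/3)·(3.375H)^(1/3) = 6.
Solving, H = 8 and M = 27.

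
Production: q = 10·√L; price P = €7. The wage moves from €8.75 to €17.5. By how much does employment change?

From P·MP_L = w with MP_L = 5·L^(-1/2), the labor demand is L(w) = (35/w)^(2).
At w = 8.75: L = 16. At w = 17.5: L = 4.
ΔL = 4 − 16 = -12.

ΔL = -12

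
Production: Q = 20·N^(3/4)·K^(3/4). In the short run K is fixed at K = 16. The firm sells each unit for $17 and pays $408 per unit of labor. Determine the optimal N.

With K = 16, MP_N = (3/4)·20·N^(-1/4)·16^(3/4) = 120·N^(-1/4).
Profit maximization for a price taker requires P·MP_N = w: 17·120·N^(-1/4) = 408.
So N^(-1/4) = 0.2, which gives N = 625.

N* = 625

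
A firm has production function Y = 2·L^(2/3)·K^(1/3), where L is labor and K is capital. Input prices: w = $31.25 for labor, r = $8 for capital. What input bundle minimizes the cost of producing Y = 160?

L* = 64, K* = 125

Cost minimization requires the marginal rate of technical substitution to equal the input-price ratio: MP_L/MP_K = w/r.
Here MP_L/MP_K = (2/3)·(K/L)/(1/3) = 2·(K/L). Setting this equal to 31.25/8 = 3.90625 gives K = 1.953125L.
Substituting into Y = 160: 2·L^(2/3)·(1.953125L)^(1/3) = 160.
Solving, L = 64 and K = 125.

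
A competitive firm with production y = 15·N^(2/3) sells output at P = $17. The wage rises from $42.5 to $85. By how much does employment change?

From P·MP_N = w with MP_N = 10·N^(-1/3), the labor demand is N(w) = (170/w)^(3).
At w = 42.5: N = 64. At w = 85: N = 8.
ΔN = 8 − 64 = -56.

ΔN = -56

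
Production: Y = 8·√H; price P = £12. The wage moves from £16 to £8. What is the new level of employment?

From P·MP_H = w with MP_H = 4·H^(-1/2), the labor demand is H(w) = (48/w)^(2).
At w = 16: H = 9. At w = 8: H = 36.

H* = 36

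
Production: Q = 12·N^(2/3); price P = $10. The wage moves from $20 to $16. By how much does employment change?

ΔN = 61

From P·MP_N = w with MP_N = 8·N^(-1/3), the labor demand is N(w) = (80/w)^(3).
At w = 20: N = 64. At w = 16: N = 125.
ΔN = 125 − 64 = 61.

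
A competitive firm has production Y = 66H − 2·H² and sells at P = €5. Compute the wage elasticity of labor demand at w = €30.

From P·MP_H = w with MP_H = 66 − 4H, labor demand is H(w) = (66 − w/5)/4.
dH/dw = −1/(20) = -0.05.
At w = 30, H = 15, so ε = (dH/dw)·(w/H) = (-0.05)·(30/15) = -0.1.

ε = -0.1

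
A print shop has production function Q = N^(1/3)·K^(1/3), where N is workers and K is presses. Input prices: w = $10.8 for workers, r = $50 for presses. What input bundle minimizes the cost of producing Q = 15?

N* = 125, K* = 27

Cost minimization requires the marginal rate of technical substitution to equal the input-price ratio: MP_N/MP_K = w/r.
Here MP_N/MP_K = (1/3)·(K/N)/(1/3) = (K/N). Setting this equal to 10.8/50 = 0.216 gives K = 0.216N.
Substituting into Q = 15: N^(1/3)·(0.216N)^(1/3) = 15.
Solving, N = 125 and K = 27.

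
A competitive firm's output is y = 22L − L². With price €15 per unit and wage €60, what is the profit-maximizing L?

The marginal product of L is MP_L = 22 − 2L.
A price-taking firm hires until the value of the marginal product equals the wage: P·MP_L = w, so 15·(22 − 2L) = 60.
Then 22 − 2L = 4, giving L = 9.

L* = 9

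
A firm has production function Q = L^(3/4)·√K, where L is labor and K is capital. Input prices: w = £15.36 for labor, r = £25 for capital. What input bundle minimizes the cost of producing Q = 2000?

Cost minimization requires the marginal rate of technical substitution to equal the input-price ratio: MP_L/MP_K = w/r.
Here MP_L/MP_K = (3/4)·(K/L)/(1/2) = 1.5·(K/L). Setting this equal to 15.36/25 = 0.6144 gives K = 0.4096L.
Substituting into Q = 2000: L^(3/4)·(0.4096L)^(1/2) = 2000.
Solving, L = 625 and K = 256.

L* = 625, K* = 256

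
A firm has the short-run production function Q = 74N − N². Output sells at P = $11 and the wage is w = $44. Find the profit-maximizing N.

The marginal product of N is MP_N = 74 − 2N.
A price-taking firm hires until the value of the marginal product equals the wage: P·MP_N = w, so 11·(74 − 2N) = 44.
Then 74 − 2N = 4, giving N = 35.

N* = 35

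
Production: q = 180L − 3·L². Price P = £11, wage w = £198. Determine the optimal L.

L* = 27

The marginal product of L is MP_L = 180 − 6L.
A price-taking firm hires until the value of the marginal product equals the wage: P·MP_L = w, so 11·(180 − 6L) = 198.
Then 180 − 6L = 18, giving L = 27.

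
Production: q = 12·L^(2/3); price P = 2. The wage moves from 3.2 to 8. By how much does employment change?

ΔL = -117

From P·MP_L = w with MP_L = 8·L^(-1/3), the labor demand is L(w) = (16/w)^(3).
At w = 3.2: L = 125. At w = 8: L = 8.
ΔL = 8 − 125 = -117.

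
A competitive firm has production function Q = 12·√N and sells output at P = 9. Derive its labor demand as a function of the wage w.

N(w) = 2916/w²

MP_N = (1/2)·12·N^(-1/2) = 6·N^(-1/2).
Setting P·MP_N = w: 54·N^(-1/2) = w.
Solving for N: N^(-1/2) = w/54, so N = (54/w)^(2).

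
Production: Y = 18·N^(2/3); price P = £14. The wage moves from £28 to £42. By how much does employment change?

From P·MP_N = w with MP_N = 12·N^(-1/3), the labor demand is N(w) = (168/w)^(3).
At w = 28: N = 216. At w = 42: N = 64.
ΔN = 64 − 216 = -152.

ΔN = -152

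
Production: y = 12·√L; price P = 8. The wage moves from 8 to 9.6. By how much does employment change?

ΔL = -11

From P·MP_L = w with MP_L = 6·L^(-1/2), the labor demand is L(w) = (48/w)^(2).
At w = 8: L = 36. At w = 9.6: L = 25.
ΔL = 25 − 36 = -11.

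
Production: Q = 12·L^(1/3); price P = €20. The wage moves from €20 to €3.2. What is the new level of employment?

L* = 125

From P·MP_L = w with MP_L = 4·L^(-2/3), the labor demand is L(w) = (80/w)^(3/2).
At w = 20: L = 8. At w = 3.2: L = 125.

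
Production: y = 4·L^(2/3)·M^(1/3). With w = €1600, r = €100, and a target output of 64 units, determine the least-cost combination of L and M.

L* = 8, M* = 64

Cost minimization requires the marginal rate of technical substitution to equal the input-price ratio: MP_L/MP_M = w/r.
Here MP_L/MP_M = (2/3)·(M/L)/(1/3) = 2·(M/L). Setting this equal to 1600/100 = 16 gives M = 8L.
Substituting into y = 64: 4·L^(2/3)·(8L)^(1/3) = 64.
Solving, L = 8 and M = 64.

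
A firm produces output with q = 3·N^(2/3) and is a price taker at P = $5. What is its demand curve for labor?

MP_N = (2/3)·3·N^(-1/3) = 2·N^(-1/3).
Setting P·MP_N = w: 10·N^(-1/3) = w.
Solving for N: N^(-1/3) = w/10, so N = (10/w)^(3).

N(w) = 1000/w³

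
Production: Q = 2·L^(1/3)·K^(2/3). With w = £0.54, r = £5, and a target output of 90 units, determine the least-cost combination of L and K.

L* = 125, K* = 27

Cost minimization requires the marginal rate of technical substitution to equal the input-price ratio: MP_L/MP_K = w/r.
Here MP_L/MP_K = (1/3)·(K/L)/(2/3) = 0.5·(K/L). Setting this equal to 0.54/5 = 0.108 gives K = 0.216L.
Substituting into Q = 90: 2·L^(1/3)·(0.216L)^(2/3) = 90.
Solving, L = 125 and K = 27.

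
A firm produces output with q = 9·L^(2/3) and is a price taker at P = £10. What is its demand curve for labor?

L(w) = 216000/w³

MP_L = (2/3)·9·L^(-1/3) = 6·L^(-1/3).
Setting P·MP_L = w: 60·L^(-1/3) = w.
Solving for L: L^(-1/3) = w/60, so L = (60/w)^(3).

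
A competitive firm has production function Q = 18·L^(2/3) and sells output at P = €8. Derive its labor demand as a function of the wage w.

L(w) = 884736/w³

MP_L = (2/3)·18·L^(-1/3) = 12·L^(-1/3).
Setting P·MP_L = w: 96·L^(-1/3) = w.
Solving for L: L^(-1/3) = w/96, so L = (96/w)^(3).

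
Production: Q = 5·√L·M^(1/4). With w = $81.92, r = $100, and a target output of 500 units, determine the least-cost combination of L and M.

Cost minimization requires the marginal rate of technical substitution to equal the input-price ratio: MP_L/MP_M = w/r.
Here MP_L/MP_M = (1/2)·(M/L)/(1/4) = 2·(M/L). Setting this equal to 81.92/100 = 0.8192 gives M = 0.4096L.
Substituting into Q = 500: 5·L^(1/2)·(0.4096L)^(1/4) = 500.
Solving, L = 625 and M = 256.

L* = 625, M* = 256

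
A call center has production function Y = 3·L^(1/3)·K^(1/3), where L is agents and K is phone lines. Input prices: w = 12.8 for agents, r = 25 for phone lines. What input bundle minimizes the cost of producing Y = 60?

L* = 125, K* = 64

Cost minimization requires the marginal rate of technical substitution to equal the input-price ratio: MP_L/MP_K = w/r.
Here MP_L/MP_K = (1/3)·(K/L)/(1/3) = (K/L). Setting this equal to 12.8/25 = 0.512 gives K = 0.512L.
Substituting into Y = 60: 3·L^(1/3)·(0.512L)^(1/3) = 60.
Solving, L = 125 and K = 64.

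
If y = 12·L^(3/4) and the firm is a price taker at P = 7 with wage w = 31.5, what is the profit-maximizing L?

L* = 16

MP_L = (3/4)·12·L^(-1/4) = 9·L^(-1/4).
Profit maximization for a price taker requires P·MP_L = w: 7·9·L^(-1/4) = 31.5.
So L^(-1/4) = 0.5, which gives L = 16.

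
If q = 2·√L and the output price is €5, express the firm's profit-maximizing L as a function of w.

MP_L = (1/2)·2·L^(-1/2) = L^(-1/2).
Setting P·MP_L = w: 5·L^(-1/2) = w.
Solving for L: L^(-1/2) = w/5, so L = (5/w)^(2).

L(w) = 25/w²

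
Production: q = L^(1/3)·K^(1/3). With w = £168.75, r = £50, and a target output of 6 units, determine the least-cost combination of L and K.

L* = 8, K* = 27

Cost minimization requires the marginal rate of technical substitution to equal the input-price ratio: MP_L/MP_K = w/r.
Here MP_L/MP_K = (1/3)·(K/L)/(1/3) = (K/L). Setting this equal to 168.75/50 = 3.375 gives K = 3.375L.
Substituting into q = 6: L^(1/3)·(3.375L)^(1/3) = 6.
Solving, L = 8 and K = 27.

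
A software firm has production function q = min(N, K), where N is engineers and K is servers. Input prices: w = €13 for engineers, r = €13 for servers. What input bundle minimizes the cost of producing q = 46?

N* = 46, K* = 46

With a fixed-proportions technology, the cost-minimizing bundle uses no slack in either input: N = K = q.
So N = 46 and K = 46.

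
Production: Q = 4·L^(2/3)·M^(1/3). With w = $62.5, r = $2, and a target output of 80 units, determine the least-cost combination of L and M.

Cost minimization requires the marginal rate of technical substitution to equal the input-price ratio: MP_L/MP_M = w/r.
Here MP_L/MP_M = (2/3)·(M/L)/(1/3) = 2·(M/L). Setting this equal to 62.5/2 = 31.25 gives M = 15.625L.
Substituting into Q = 80: 4·L^(2/3)·(15.625L)^(1/3) = 80.
Solving, L = 8 and M = 125.

L* = 8, M* = 125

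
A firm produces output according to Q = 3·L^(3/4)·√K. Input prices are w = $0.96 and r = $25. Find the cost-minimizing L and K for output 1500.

L* = 625, K* = 16

Cost minimization requires the marginal rate of technical substitution to equal the input-price ratio: MP_L/MP_K = w/r.
Here MP_L/MP_K = (3/4)·(K/L)/(1/2) = 1.5·(K/L). Setting this equal to 0.96/25 = 0.0384 gives K = 0.0256L.
Substituting into Q = 1500: 3·L^(3/4)·(0.0256L)^(1/2) = 1500.
Solving, L = 625 and K = 16.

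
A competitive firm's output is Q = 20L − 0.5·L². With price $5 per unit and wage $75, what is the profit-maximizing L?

The marginal product of L is MP_L = 20 − L.
A price-taking firm hires until the value of the marginal product equals the wage: P·MP_L = w, so 5·(20 − L) = 75.
Then 20 − L = 15, giving L = 5.

L* = 5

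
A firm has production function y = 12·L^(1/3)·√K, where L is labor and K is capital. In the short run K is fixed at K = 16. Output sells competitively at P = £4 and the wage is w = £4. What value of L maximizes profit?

With K = 16, MP_L = (1/3)·12·L^(-2/3)·16^(1/2) = 16·L^(-2/3).
Profit maximization for a price taker requires P·MP_L = w: 4·16·L^(-2/3) = 4.
So L^(-2/3) = 0.0625, which gives L = 64.

L* = 64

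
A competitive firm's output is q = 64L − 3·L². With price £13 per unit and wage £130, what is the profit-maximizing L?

L* = 9

The marginal product of L is MP_L = 64 − 6L.
A price-taking firm hires until the value of the marginal product equals the wage: P·MP_L = w, so 13·(64 − 6L) = 130.
Then 64 − 6L = 10, giving L = 9.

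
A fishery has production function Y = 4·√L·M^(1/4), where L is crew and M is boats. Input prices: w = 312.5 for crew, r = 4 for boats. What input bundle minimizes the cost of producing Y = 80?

L* = 16, M* = 625

Cost minimization requires the marginal rate of technical substitution to equal the input-price ratio: MP_L/MP_M = w/r.
Here MP_L/MP_M = (1/2)·(M/L)/(1/4) = 2·(M/L). Setting this equal to 312.5/4 = 78.125 gives M = 39.0625L.
Substituting into Y = 80: 4·L^(1/2)·(39.0625L)^(1/4) = 80.
Solving, L = 16 and M = 625.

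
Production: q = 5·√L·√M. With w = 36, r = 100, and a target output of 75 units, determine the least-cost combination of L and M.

L* = 25, M* = 9

Cost minimization requires the marginal rate of technical substitution to equal the input-price ratio: MP_L/MP_M = w/r.
Here MP_L/MP_M = (1/2)·(M/L)/(1/2) = (M/L). Setting this equal to 36/100 = 0.36 gives M = 0.36L.
Substituting into q = 75: 5·L^(1/2)·(0.36L)^(1/2) = 75.
Solving, L = 25 and M = 9.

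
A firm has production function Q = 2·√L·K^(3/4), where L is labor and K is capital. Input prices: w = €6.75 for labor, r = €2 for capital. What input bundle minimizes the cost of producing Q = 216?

L* = 16, K* = 81

Cost minimization requires the marginal rate of technical substitution to equal the input-price ratio: MP_L/MP_K = w/r.
Here MP_L/MP_K = (1/2)·(K/L)/(3/4) = (2/3)·(K/L). Setting this equal to 6.75/2 = 3.375 gives K = 5.0625L.
Substituting into Q = 216: 2·L^(1/2)·(5.0625L)^(3/4) = 216.
Solving, L = 16 and K = 81.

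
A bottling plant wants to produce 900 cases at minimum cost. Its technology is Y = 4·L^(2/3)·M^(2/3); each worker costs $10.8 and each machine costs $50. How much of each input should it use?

Cost minimization requires the marginal rate of technical substitution to equal the input-price ratio: MP_L/MP_M = w/r.
Here MP_L/MP_M = (2/3)·(M/L)/(2/3) = (M/L). Setting this equal to 10.8/50 = 0.216 gives M = 0.216L.
Substituting into Y = 900: 4·L^(2/3)·(0.216L)^(2/3) = 900.
Solving, L = 125 and M = 27.

L* = 125, M* = 27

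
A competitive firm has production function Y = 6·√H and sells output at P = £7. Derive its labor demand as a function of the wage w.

MP_H = (1/2)·6·H^(-1/2) = 3·H^(-1/2).
Setting P·MP_H = w: 21·H^(-1/2) = w.
Solving for H: H^(-1/2) = w/21, so H = (21/w)^(2).

H(w) = 441/w²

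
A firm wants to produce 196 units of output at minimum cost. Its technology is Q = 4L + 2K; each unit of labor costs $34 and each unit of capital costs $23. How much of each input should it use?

L* = 49, K* = 0

The inputs are perfect substitutes, so the firm uses whichever has the lower cost per unit of output.
Cost per unit of output via L is w/4 = 8.5; via K it is r/2 = 11.5. L is cheaper.
Producing Q = 196 with L alone: L = 49, K = 0.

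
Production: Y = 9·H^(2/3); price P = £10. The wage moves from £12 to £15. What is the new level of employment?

H* = 64

From P·MP_H = w with MP_H = 6·H^(-1/3), the labor demand is H(w) = (60/w)^(3).
At w = 12: H = 125. At w = 15: H = 64.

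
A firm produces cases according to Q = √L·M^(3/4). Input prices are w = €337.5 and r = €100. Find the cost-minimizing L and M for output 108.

L* = 16, M* = 81

Cost minimization requires the marginal rate of technical substitution to equal the input-price ratio: MP_L/MP_M = w/r.
Here MP_L/MP_M = (1/2)·(M/L)/(3/4) = (2/3)·(M/L). Setting this equal to 337.5/100 = 3.375 gives M = 5.0625L.
Substituting into Q = 108: L^(1/2)·(5.0625L)^(3/4) = 108.
Solving, L = 16 and M = 81.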